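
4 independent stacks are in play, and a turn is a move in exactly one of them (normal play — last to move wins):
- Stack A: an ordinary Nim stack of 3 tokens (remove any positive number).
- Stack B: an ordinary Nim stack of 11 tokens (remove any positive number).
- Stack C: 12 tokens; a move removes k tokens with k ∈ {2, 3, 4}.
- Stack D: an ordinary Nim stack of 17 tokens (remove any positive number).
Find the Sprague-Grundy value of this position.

Stack A is a plain Nim stack of size 3, so its Grundy value is 3.
Stack B is a plain Nim stack of size 11, so its Grundy value is 11.
For stack C, compute g(0), g(1), … with moves {2, 3, 4}:
g(0) = mex{} = 0
g(1) = mex{} = 0
g(2) = mex{0} = 1
g(3) = mex{0} = 1
g(4) = mex{0,1} = 2
g(5) = mex{0,1} = 2
g(6) = mex{1,2} = 0
g(7) = mex{1,2} = 0
g(8) = mex{0,2} = 1
g(9) = mex{0,2} = 1
g(10) = mex{0,1} = 2
g(11) = mex{0,1} = 2
g(12) = mex{1,2} = 0
So g(12) = 0.
Stack D is a plain Nim stack of size 17, so its Grundy value is 17.
By the Sprague-Grundy theorem, the Grundy value of a sum of independent games is the XOR of the component values.
Combined value = 3 ⊕ 11 ⊕ 0 ⊕ 17 = 25.

25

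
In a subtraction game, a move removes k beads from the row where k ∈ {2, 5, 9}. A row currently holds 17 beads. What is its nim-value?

1

Grundy values for subtraction set {2, 5, 9}:
k:     0  1  2  3  4  5  6  7  8  9 10 11 12 13 14 15 16 17
g(k):  0  0  1  1  0  2  1  0  0  1  1  0  2  1  0  0  1  1
So g(17) = 1.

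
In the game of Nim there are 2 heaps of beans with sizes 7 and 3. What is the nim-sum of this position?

Bitwise XOR of the heap sizes:
  111  (7)
  011  (3)
  ---
  100  (4)

4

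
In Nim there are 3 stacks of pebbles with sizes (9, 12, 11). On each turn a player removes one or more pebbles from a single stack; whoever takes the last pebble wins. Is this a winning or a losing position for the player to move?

Compute the nim-sum pairwise:
9 ⊕ 12 = 5
5 ⊕ 11 = 14
The nim-sum is 14 ≠ 0, so this is an N-position: the player to move can win.

Winning position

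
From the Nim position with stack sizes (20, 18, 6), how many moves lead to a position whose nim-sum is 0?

0

Nim-sum: 20 ⊕ 18 ⊕ 6 = 0.
The nim-sum is already 0, so every move leaves a nonzero nim-sum — there are no winning moves.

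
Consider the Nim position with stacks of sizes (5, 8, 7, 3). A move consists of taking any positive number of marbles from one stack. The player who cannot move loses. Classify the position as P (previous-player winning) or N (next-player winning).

N-position

Write each in binary and XOR column by column:
  0101  (5)
  1000  (8)
  0111  (7)
  0011  (3)
  ----
  1001  (9)
The nim-sum is 9 ≠ 0, so this is an N-position: the player to move can win.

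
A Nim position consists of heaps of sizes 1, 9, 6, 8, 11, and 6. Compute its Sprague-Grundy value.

11

Nim-sum: 1 ⊕ 9 ⊕ 6 ⊕ 8 ⊕ 11 ⊕ 6 = 11.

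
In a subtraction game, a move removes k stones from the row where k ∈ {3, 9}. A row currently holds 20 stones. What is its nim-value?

0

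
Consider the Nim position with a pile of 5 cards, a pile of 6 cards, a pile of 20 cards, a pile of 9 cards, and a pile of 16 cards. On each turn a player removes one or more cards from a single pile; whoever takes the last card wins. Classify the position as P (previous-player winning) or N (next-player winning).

N-position

Write each in binary and XOR column by column:
  00101  (5)
  00110  (6)
  10100  (20)
  01001  (9)
  10000  (16)
  -----
  01110  (14)
The nim-sum is 14 ≠ 0, so this is an N-position: the player to move can win.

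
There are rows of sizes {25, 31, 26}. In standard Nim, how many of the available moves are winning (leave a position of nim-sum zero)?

Bitwise XOR of the heap sizes:
  11001  (25)
  11111  (31)
  11010  (26)
  -----
  11100  (28)
The overall nim-sum is X = 28. A row of size p has a winning move iff p XOR X < p (reduce it to p XOR X).
  25: 25 XOR 28 = 5 < 25 — winning move (to 5).
  31: 31 XOR 28 = 3 < 31 — winning move (to 3).
  26: 26 XOR 28 = 6 < 26 — winning move (to 6).
That gives 3 winning moves.

3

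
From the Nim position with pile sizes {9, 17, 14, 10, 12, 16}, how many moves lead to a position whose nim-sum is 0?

0

In binary:
  01001  (9)
  10001  (17)
  01110  (14)
  01010  (10)
  01100  (12)
  10000  (16)
  -----
  00000  (0)
The nim-sum is already 0, so every move leaves a nonzero nim-sum — there are no winning moves.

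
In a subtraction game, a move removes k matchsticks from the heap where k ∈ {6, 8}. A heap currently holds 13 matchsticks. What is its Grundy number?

2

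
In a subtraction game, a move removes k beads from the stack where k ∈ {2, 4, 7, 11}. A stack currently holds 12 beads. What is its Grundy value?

3

Grundy values for subtraction set {2, 4, 7, 11}:
g(0) = mex{} = 0
g(1) = mex{} = 0
g(2) = mex{0} = 1
g(3) = mex{0} = 1
g(4) = mex{0,1} = 2
g(5) = mex{0,1} = 2
g(6) = mex{1,2} = 0
g(7) = mex{0,1,2} = 3
g(8) = mex{0,2} = 1
g(9) = mex{1,2,3} = 0
g(10) = mex{0,1} = 2
g(11) = mex{0,2,3} = 1
g(12) = mex{0,1,2} = 3
So g(12) = 3.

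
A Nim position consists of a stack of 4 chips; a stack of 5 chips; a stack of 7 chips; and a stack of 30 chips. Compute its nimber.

Nim-sum: 4 ^ 5 ^ 7 ^ 30 = 24.

24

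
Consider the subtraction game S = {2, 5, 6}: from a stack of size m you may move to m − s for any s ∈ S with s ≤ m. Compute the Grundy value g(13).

Grundy values for subtraction set {2, 5, 6}:
g(0) = mex{} = 0
g(1) = mex{} = 0
g(2) = mex{0} = 1
g(3) = mex{0} = 1
g(4) = mex{1} = 0
g(5) = mex{0,1} = 2
g(6) = mex{0} = 1
g(7) = mex{0,1,2} = 3
g(8) = mex{1} = 0
g(9) = mex{0,1,3} = 2
g(10) = mex{0,2} = 1
g(11) = mex{1,2} = 0
g(12) = mex{1,3} = 0
g(13) = mex{0,3} = 1
So g(13) = 1.

1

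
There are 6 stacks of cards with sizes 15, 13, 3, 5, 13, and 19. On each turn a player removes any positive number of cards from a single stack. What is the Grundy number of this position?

26

Nim-sum: 15 ^ 13 ^ 3 ^ 5 ^ 13 ^ 19 = 26.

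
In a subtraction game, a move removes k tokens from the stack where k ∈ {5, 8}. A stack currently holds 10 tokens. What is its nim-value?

Compute g(0), g(1), … for moves {5, 8}:
k:     0  1  2  3  4  5  6  7  8  9 10
g(k):  0  0  0  0  0  1  1  1  1  1  2
So g(10) = 2.

2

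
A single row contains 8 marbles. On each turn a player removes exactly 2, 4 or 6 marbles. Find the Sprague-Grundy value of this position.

0

Grundy values for subtraction set {2, 4, 6}:
k:     0  1  2  3  4  5  6  7  8
g(k):  0  0  1  1  2  2  3  3  0
So g(8) = 0.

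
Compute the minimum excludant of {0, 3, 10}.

1

0 is in the set but 1 is not, so the mex is 1.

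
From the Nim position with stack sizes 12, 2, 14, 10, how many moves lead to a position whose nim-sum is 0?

Nim-sum: 12 XOR 2 XOR 14 XOR 10 = 10.
The overall nim-sum is X = 10. A stack of size p has a winning move iff p XOR X < p (reduce it to p XOR X).
  12: 12 XOR 10 = 6 < 12 — winning move (to 6).
  2: 2 XOR 10 = 8 ≥ 2 — no move.
  14: 14 XOR 10 = 4 < 14 — winning move (to 4).
  10: 10 XOR 10 = 0 < 10 — winning move (to 0).
That gives 3 winning moves.

3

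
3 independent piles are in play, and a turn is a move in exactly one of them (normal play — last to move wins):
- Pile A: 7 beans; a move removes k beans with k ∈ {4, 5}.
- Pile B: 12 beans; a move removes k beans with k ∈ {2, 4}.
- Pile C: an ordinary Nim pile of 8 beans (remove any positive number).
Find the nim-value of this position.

9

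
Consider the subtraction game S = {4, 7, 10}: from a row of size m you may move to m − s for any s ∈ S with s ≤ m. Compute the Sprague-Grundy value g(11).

Build the Grundy sequence with g(k) = mex{g(k−s) : s ∈ {4, 7, 10}, s ≤ k}:
k:     0  1  2  3  4  5  6  7  8  9 10 11
g(k):  0  0  0  0  1  1  1  1  2  2  2  2
So g(11) = 2.

2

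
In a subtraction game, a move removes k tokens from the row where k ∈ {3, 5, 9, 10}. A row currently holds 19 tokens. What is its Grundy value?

1

Build the Grundy sequence with g(k) = mex{g(k−s) : s ∈ {3, 5, 9, 10}, s ≤ k}:
k:     0  1  2  3  4  5  6  7  8  9 10 11 12 13 14 15 16 17 18 19
g(k):  0  0  0  1  1  1  2  2  0  3  3  1  4  2  0  0  0  1  1  1
So g(19) = 1.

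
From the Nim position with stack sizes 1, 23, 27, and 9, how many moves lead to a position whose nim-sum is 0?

1

Compute the nim-sum pairwise:
1 ^ 23 = 22
22 ^ 27 = 13
13 ^ 9 = 4
The overall nim-sum is X = 4. A stack of size p has a winning move iff p XOR X < p (reduce it to p XOR X).
  1: 1 XOR 4 = 5 ≥ 1 — no move.
  23: 23 XOR 4 = 19 < 23 — winning move (to 19).
  27: 27 XOR 4 = 31 ≥ 27 — no move.
  9: 9 XOR 4 = 13 ≥ 9 — no move.
That gives 1 winning move.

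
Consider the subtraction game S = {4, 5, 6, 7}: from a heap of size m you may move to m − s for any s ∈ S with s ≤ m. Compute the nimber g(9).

Grundy values for subtraction set {4, 5, 6, 7}:
k:     0  1  2  3  4  5  6  7  8  9
g(k):  0  0  0  0  1  1  1  1  2  2
So g(9) = 2.

2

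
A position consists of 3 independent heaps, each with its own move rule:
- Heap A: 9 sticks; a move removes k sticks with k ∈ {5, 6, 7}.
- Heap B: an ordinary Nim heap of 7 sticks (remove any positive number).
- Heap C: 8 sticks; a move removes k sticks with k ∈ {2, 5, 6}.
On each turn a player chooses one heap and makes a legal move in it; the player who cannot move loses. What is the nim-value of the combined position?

6

Build the Grundy sequence for heap A with g(k) = mex{g(k−s) : s ∈ {5, 6, 7}, s ≤ k}:
g(0) = mex{} = 0
g(1) = mex{} = 0
g(2) = mex{} = 0
g(3) = mex{} = 0
g(4) = mex{} = 0
g(5) = mex{0} = 1
g(6) = mex{0} = 1
g(7) = mex{0} = 1
g(8) = mex{0} = 1
g(9) = mex{0} = 1
So g(9) = 1.
Heap B is a plain Nim heap of size 7, so its Grundy value is 7.
For heap C, compute g(0), g(1), … with moves {2, 5, 6}:
g(0) = mex{} = 0
g(1) = mex{} = 0
g(2) = mex{0} = 1
g(3) = mex{0} = 1
g(4) = mex{1} = 0
g(5) = mex{0,1} = 2
g(6) = mex{0} = 1
g(7) = mex{0,1,2} = 3
g(8) = mex{1} = 0
So g(8) = 0.
By the Sprague-Grundy theorem, the Grundy value of a sum of independent games is the XOR of the component values.
Combined value = 1 ⊕ 7 ⊕ 0 = 6.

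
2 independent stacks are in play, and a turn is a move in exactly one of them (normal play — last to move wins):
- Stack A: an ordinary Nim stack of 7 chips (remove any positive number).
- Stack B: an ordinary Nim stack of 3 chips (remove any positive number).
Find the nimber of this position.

4

Stack A is a plain Nim stack of size 7, so its Grundy value is 7.
Stack B is a plain Nim stack of size 3, so its Grundy value is 3.
By the Sprague-Grundy theorem, the Grundy value of a sum of independent games is the XOR of the component values.
Combined value = 7 XOR 3 = 4.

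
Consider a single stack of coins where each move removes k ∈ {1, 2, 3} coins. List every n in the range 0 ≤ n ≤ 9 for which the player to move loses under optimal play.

Build the Grundy sequence with g(k) = mex{g(k−s) : s ∈ {1, 2, 3}, s ≤ k}:
g(0) = mex{} = 0
g(1) = mex{0} = 1
g(2) = mex{0,1} = 2
g(3) = mex{0,1,2} = 3
g(4) = mex{1,2,3} = 0
g(5) = mex{0,2,3} = 1
g(6) = mex{0,1,3} = 2
g(7) = mex{0,1,2} = 3
g(8) = mex{1,2,3} = 0
g(9) = mex{0,2,3} = 1
The P-positions (g = 0) in 0..9 are 0, 4, 8.

0, 4, 8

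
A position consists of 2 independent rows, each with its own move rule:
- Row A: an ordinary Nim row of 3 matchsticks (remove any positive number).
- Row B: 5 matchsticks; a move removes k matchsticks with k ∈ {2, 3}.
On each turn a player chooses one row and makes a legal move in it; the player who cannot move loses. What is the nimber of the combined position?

3

Row A is a plain Nim row of size 3, so its Grundy value is 3.
Build the Grundy sequence for row B with g(k) = mex{g(k−s) : s ∈ {2, 3}, s ≤ k}:
k:     0  1  2  3  4  5
g(k):  0  0  1  1  2  0
So g(5) = 0.
By the Sprague-Grundy theorem, the Grundy value of a sum of independent games is the XOR of the component values.
Combined value = 3 XOR 0 = 3.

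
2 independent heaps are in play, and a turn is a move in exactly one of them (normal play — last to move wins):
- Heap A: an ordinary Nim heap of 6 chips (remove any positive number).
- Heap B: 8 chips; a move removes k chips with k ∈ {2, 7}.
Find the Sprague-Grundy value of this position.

4

Heap A is a plain Nim heap of size 6, so its Grundy value is 6.
Grundy values for heap B (subtraction set {2, 7}):
g(0) = mex{} = 0
g(1) = mex{} = 0
g(2) = mex{0} = 1
g(3) = mex{0} = 1
g(4) = mex{1} = 0
g(5) = mex{1} = 0
g(6) = mex{0} = 1
g(7) = mex{0} = 1
g(8) = mex{0,1} = 2
So g(8) = 2.
The value of a disjunctive sum is the nim-sum of the parts.
Combined value = 6 ⊕ 2 = 4.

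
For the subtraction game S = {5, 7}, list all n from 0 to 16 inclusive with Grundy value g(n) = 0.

0, 1, 2, 3, 4, 12, 13, 14, 15, 16

Compute g(0), g(1), … for moves {5, 7}:
k:     0  1  2  3  4  5  6  7  8  9 10 11 12 13 14 15 16
g(k):  0  0  0  0  0  1  1  1  1  1  2  2  0  0  0  0  0
The P-positions (g = 0) in 0..16 are 0, 1, 2, 3, 4, 12, 13, 14, 15, 16.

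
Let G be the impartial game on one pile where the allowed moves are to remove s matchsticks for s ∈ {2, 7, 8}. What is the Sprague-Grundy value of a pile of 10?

0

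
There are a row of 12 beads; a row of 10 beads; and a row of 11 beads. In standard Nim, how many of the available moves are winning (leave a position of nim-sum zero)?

3

Nim-sum: 12 ⊕ 10 ⊕ 11 = 13.
The overall nim-sum is X = 13. A row of size p has a winning move iff p XOR X < p (reduce it to p XOR X).
  12: 12 XOR 13 = 1 < 12 — winning move (to 1).
  10: 10 XOR 13 = 7 < 10 — winning move (to 7).
  11: 11 XOR 13 = 6 < 11 — winning move (to 6).
That gives 3 winning moves.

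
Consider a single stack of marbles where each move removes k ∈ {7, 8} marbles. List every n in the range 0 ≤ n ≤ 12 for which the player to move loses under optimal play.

Grundy values for subtraction set {7, 8}:
k:     0  1  2  3  4  5  6  7  8  9 10 11 12
g(k):  0  0  0  0  0  0  0  1  1  1  1  1  1
The P-positions (g = 0) in 0..12 are 0, 1, 2, 3, 4, 5, 6.

0, 1, 2, 3, 4, 5, 6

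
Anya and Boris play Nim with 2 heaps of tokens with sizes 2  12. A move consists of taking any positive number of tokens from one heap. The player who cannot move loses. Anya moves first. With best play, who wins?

Compute the nim-sum pairwise:
2 ⊕ 12 = 14
The nim-sum is 14 ≠ 0, so this is an N-position: the player to move can win; Anya has a winning move.

Anya wins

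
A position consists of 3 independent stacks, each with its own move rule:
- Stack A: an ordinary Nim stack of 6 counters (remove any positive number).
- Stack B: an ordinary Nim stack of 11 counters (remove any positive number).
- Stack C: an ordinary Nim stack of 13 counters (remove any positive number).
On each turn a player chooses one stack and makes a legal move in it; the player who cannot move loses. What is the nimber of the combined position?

0

Stack A is a plain Nim stack of size 6, so its Grundy value is 6.
Stack B is a plain Nim stack of size 11, so its Grundy value is 11.
Stack C is a plain Nim stack of size 13, so its Grundy value is 13.
By the Sprague-Grundy theorem, the Grundy value of a sum of independent games is the XOR of the component values.
Combined value = 6 ⊕ 11 ⊕ 13 = 0.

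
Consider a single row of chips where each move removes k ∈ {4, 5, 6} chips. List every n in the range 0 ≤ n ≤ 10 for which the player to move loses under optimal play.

0, 1, 2, 3, 10

Grundy values for subtraction set {4, 5, 6}:
g(0) = mex{} = 0
g(1) = mex{} = 0
g(2) = mex{} = 0
g(3) = mex{} = 0
g(4) = mex{0} = 1
g(5) = mex{0} = 1
g(6) = mex{0} = 1
g(7) = mex{0} = 1
g(8) = mex{0,1} = 2
g(9) = mex{0,1} = 2
g(10) = mex{1} = 0
The P-positions (g = 0) in 0..10 are 0, 1, 2, 3, 10.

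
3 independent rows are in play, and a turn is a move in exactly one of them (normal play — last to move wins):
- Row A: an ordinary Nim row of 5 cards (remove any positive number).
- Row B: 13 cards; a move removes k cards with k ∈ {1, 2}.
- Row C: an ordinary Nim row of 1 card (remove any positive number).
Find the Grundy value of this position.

5

Row A is a plain Nim row of size 5, so its Grundy value is 5.
Build the Grundy sequence for row B with g(k) = mex{g(k−s) : s ∈ {1, 2}, s ≤ k}:
k:     0  1  2  3  4  5  6  7  8  9 10 11 12 13
g(k):  0  1  2  0  1  2  0  1  2  0  1  2  0  1
So g(13) = 1.
Row C is a plain Nim row of size 1, so its Grundy value is 1.
By the Sprague-Grundy theorem, the Grundy value of a sum of independent games is the XOR of the component values.
Combined value = 5 XOR 1 XOR 1 = 5.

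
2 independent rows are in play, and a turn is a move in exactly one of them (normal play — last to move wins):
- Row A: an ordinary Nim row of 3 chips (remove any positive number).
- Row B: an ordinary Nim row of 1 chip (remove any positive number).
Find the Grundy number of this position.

Row A is a plain Nim row of size 3, so its Grundy value is 3.
Row B is a plain Nim row of size 1, so its Grundy value is 1.
By the Sprague-Grundy theorem, the Grundy value of a sum of independent games is the XOR of the component values.
Combined value = 3 ⊕ 1 = 2.

2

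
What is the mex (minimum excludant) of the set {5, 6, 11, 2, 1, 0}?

The values 0, 1, 2 are all present; 3 is the first non-negative integer missing from the set.

3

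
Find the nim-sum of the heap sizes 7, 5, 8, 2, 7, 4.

Nim-sum: 7 ^ 5 ^ 8 ^ 2 ^ 7 ^ 4 = 11.

11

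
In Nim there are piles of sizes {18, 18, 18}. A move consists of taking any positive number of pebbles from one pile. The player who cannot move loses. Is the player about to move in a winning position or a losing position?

Winning position

Nim-sum: 18 ⊕ 18 ⊕ 18 = 18.
The nim-sum is 18 ≠ 0, so this is an N-position: the player to move can win.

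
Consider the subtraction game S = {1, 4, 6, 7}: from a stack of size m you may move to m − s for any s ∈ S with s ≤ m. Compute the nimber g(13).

0

Grundy values for subtraction set {1, 4, 6, 7}:
g(0) = mex{} = 0
g(1) = mex{0} = 1
g(2) = mex{1} = 0
g(3) = mex{0} = 1
g(4) = mex{0,1} = 2
g(5) = mex{1,2} = 0
g(6) = mex{0} = 1
g(7) = mex{0,1} = 2
g(8) = mex{0,1,2} = 3
g(9) = mex{0,1,3} = 2
g(10) = mex{1,2} = 0
g(11) = mex{0,2} = 1
g(12) = mex{0,1,3} = 2
g(13) = mex{1,2} = 0
So g(13) = 0.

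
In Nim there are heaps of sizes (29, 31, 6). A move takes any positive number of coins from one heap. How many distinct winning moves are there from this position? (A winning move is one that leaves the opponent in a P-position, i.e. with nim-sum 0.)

3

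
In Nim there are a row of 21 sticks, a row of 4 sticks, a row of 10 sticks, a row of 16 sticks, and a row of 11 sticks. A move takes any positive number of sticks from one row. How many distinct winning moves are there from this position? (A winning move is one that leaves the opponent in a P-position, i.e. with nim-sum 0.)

In binary:
  10101  (21)
  00100  (4)
  01010  (10)
  10000  (16)
  01011  (11)
  -----
  00000  (0)
The nim-sum is already 0, so every move leaves a nonzero nim-sum — there are no winning moves.

0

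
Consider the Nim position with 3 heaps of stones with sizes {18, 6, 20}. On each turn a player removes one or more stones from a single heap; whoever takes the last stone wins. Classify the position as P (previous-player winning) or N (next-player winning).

Compute the nim-sum pairwise:
18 XOR 6 = 20
20 XOR 20 = 0
The nim-sum is 0, so this is a P-position: the player to move is in a losing position under optimal play.

P-position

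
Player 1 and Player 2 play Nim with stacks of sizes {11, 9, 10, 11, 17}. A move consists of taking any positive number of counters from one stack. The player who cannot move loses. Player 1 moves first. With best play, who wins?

Compute the nim-sum pairwise:
11 ^ 9 = 2
2 ^ 10 = 8
8 ^ 11 = 3
3 ^ 17 = 18
The nim-sum is 18 ≠ 0, so this is an N-position: the player to move can win; Player 1 has a winning move.

Player 1 wins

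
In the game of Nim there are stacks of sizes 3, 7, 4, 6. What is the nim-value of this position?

Nim-sum: 3 ^ 7 ^ 4 ^ 6 = 6.

6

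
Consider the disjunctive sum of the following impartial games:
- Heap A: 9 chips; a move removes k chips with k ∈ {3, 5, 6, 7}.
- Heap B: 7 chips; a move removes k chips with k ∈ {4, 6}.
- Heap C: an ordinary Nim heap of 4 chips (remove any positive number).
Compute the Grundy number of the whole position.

6

Grundy values for heap A (subtraction set {3, 5, 6, 7}):
k:     0  1  2  3  4  5  6  7  8  9
g(k):  0  0  0  1  1  1  2  2  2  3
So g(9) = 3.
For heap B, compute g(0), g(1), … with moves {4, 6}:
k:     0  1  2  3  4  5  6  7
g(k):  0  0  0  0  1  1  1  1
So g(7) = 1.
Heap C is a plain Nim heap of size 4, so its Grundy value is 4.
By the Sprague-Grundy theorem, the Grundy value of a sum of independent games is the XOR of the component values.
Combined value = 3 ⊕ 1 ⊕ 4 = 6.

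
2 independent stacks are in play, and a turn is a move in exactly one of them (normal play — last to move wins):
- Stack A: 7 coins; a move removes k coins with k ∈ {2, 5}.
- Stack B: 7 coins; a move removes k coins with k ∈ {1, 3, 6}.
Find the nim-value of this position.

For stack A, compute g(0), g(1), … with moves {2, 5}:
g(0) = mex{} = 0
g(1) = mex{} = 0
g(2) = mex{0} = 1
g(3) = mex{0} = 1
g(4) = mex{1} = 0
g(5) = mex{0,1} = 2
g(6) = mex{0} = 1
g(7) = mex{1,2} = 0
So g(7) = 0.
Build the Grundy sequence for stack B with g(k) = mex{g(k−s) : s ∈ {1, 3, 6}, s ≤ k}:
g(0) = mex{} = 0
g(1) = mex{0} = 1
g(2) = mex{1} = 0
g(3) = mex{0} = 1
g(4) = mex{1} = 0
g(5) = mex{0} = 1
g(6) = mex{0,1} = 2
g(7) = mex{0,1,2} = 3
So g(7) = 3.
By the Sprague-Grundy theorem, the Grundy value of a sum of independent games is the XOR of the component values.
Combined value = 0 ⊕ 3 = 3.

3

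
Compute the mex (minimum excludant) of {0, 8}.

0 is in the set but 1 is not, so the mex is 1.

1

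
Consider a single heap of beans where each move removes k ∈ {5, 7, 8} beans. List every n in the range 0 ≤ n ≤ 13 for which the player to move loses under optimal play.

0, 1, 2, 3, 4, 13

Build the Grundy sequence with g(k) = mex{g(k−s) : s ∈ {5, 7, 8}, s ≤ k}:
k:     0  1  2  3  4  5  6  7  8  9 10 11 12 13
g(k):  0  0  0  0  0  1  1  1  1  1  2  2  2  0
The P-positions (g = 0) in 0..13 are 0, 1, 2, 3, 4, 13.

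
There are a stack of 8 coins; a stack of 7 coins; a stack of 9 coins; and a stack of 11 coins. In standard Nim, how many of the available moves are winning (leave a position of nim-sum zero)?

Write each in binary and XOR column by column:
  1000  (8)
  0111  (7)
  1001  (9)
  1011  (11)
  ----
  1101  (13)
The overall nim-sum is X = 13. A stack of size p has a winning move iff p XOR X < p (reduce it to p XOR X).
  8: 8 XOR 13 = 5 < 8 — winning move (to 5).
  7: 7 XOR 13 = 10 ≥ 7 — no move.
  9: 9 XOR 13 = 4 < 9 — winning move (to 4).
  11: 11 XOR 13 = 6 < 11 — winning move (to 6).
That gives 3 winning moves.

3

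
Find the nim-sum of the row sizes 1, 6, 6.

In binary:
  001  (1)
  110  (6)
  110  (6)
  ---
  001  (1)

1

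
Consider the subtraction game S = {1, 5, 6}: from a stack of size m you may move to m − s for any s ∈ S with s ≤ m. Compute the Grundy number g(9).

3

Compute g(0), g(1), … for moves {1, 5, 6}:
k:     0  1  2  3  4  5  6  7  8  9
g(k):  0  1  0  1  0  1  2  3  2  3
So g(9) = 3.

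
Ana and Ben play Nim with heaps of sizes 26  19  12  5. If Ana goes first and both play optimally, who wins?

Ben wins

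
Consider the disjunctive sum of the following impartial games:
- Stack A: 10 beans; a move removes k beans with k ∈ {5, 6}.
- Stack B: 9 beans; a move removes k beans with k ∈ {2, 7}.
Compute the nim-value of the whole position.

Build the Grundy sequence for stack A with g(k) = mex{g(k−s) : s ∈ {5, 6}, s ≤ k}:
k:     0  1  2  3  4  5  6  7  8  9 10
g(k):  0  0  0  0  0  1  1  1  1  1  2
So g(10) = 2.
For stack B, compute g(0), g(1), … with moves {2, 7}:
k:     0  1  2  3  4  5  6  7  8  9
g(k):  0  0  1  1  0  0  1  1  2  0
So g(9) = 0.
The value of a disjunctive sum is the nim-sum of the parts.
Combined value = 2 ⊕ 0 = 2.

2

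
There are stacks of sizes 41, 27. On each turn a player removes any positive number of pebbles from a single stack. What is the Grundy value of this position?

Write each in binary and XOR column by column:
  101001  (41)
  011011  (27)
  ------
  110010  (50)

50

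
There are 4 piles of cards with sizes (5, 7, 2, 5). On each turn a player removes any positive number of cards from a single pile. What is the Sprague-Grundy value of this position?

5

In binary:
  101  (5)
  111  (7)
  010  (2)
  101  (5)
  ---
  101  (5)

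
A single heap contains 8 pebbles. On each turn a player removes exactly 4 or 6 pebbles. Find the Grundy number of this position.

2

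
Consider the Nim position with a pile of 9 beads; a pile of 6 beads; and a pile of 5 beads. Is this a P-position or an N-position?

Nim-sum: 9 ⊕ 6 ⊕ 5 = 10.
The nim-sum is 10 ≠ 0, so this is an N-position: the player to move can win.

N-position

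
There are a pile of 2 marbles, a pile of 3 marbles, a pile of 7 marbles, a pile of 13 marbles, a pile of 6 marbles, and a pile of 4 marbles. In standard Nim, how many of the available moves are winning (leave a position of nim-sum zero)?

Compute the nim-sum pairwise:
2 XOR 3 = 1
1 XOR 7 = 6
6 XOR 13 = 11
11 XOR 6 = 13
13 XOR 4 = 9
The overall nim-sum is X = 9. A pile of size p has a winning move iff p XOR X < p (reduce it to p XOR X).
  2: 2 XOR 9 = 11 ≥ 2 — no move.
  3: 3 XOR 9 = 10 ≥ 3 — no move.
  7: 7 XOR 9 = 14 ≥ 7 — no move.
  13: 13 XOR 9 = 4 < 13 — winning move (to 4).
  6: 6 XOR 9 = 15 ≥ 6 — no move.
  4: 4 XOR 9 = 13 ≥ 4 — no move.
That gives 1 winning move.

1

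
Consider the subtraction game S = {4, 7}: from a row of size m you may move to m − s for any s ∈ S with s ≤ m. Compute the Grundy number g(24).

0

Grundy values for subtraction set {4, 7}:
k:     0  1  2  3  4  5  6  7  8  9 10 11 12 13 14 15 16 17 18 19 20 21 22 23 24
g(k):  0  0  0  0  1  1  1  1  2  2  2  0  0  0  0  1  1  1  1  2  2  2  0  0  0
So g(24) = 0.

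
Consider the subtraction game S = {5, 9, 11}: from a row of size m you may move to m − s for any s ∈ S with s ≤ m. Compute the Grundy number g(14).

2

Grundy values for subtraction set {5, 9, 11}:
k:     0  1  2  3  4  5  6  7  8  9 10 11 12 13 14
g(k):  0  0  0  0  0  1  1  1  1  1  2  2  2  2  2
So g(14) = 2.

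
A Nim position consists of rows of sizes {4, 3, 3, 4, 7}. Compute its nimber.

7

Compute the nim-sum pairwise:
4 ^ 3 = 7
7 ^ 3 = 4
4 ^ 4 = 0
0 ^ 7 = 7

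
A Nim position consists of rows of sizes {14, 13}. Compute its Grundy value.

Write each in binary and XOR column by column:
  1110  (14)
  1101  (13)
  ----
  0011  (3)

3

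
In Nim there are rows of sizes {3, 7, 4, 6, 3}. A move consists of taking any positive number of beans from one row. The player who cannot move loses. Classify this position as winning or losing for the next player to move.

Winning position

Bitwise XOR of the heap sizes:
  011  (3)
  111  (7)
  100  (4)
  110  (6)
  011  (3)
  ---
  101  (5)
The nim-sum is 5 ≠ 0, so this is an N-position: the player to move can win.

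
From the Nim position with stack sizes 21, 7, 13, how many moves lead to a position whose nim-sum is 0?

1

Write each in binary and XOR column by column:
  10101  (21)
  00111  (7)
  01101  (13)
  -----
  11111  (31)
The overall nim-sum is X = 31. A stack of size p has a winning move iff p XOR X < p (reduce it to p XOR X).
  21: 21 XOR 31 = 10 < 21 — winning move (to 10).
  7: 7 XOR 31 = 24 ≥ 7 — no move.
  13: 13 XOR 31 = 18 ≥ 13 — no move.
That gives 1 winning move.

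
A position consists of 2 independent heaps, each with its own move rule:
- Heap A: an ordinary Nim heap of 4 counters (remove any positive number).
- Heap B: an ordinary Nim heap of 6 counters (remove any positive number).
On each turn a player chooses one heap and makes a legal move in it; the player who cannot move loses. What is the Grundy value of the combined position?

2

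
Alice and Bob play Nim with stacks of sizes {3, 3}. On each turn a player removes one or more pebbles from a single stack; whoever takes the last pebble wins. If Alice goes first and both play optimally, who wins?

Bob wins

Compute the nim-sum pairwise:
3 ⊕ 3 = 0
The nim-sum is 0, so this is a P-position: the player to move is in a losing position under optimal play; Alice is about to move from it and so loses — Bob wins.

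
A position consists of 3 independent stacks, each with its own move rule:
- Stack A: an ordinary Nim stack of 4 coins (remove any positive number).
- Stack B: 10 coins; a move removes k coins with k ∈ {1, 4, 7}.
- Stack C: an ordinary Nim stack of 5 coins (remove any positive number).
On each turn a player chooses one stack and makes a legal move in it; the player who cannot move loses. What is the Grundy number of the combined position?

1

Stack A is a plain Nim stack of size 4, so its Grundy value is 4.
Grundy values for stack B (subtraction set {1, 4, 7}):
k:     0  1  2  3  4  5  6  7  8  9 10
g(k):  0  1  0  1  2  0  1  2  0  1  0
So g(10) = 0.
Stack C is a plain Nim stack of size 5, so its Grundy value is 5.
By the Sprague-Grundy theorem, the Grundy value of a sum of independent games is the XOR of the component values.
Combined value = 4 XOR 0 XOR 5 = 1.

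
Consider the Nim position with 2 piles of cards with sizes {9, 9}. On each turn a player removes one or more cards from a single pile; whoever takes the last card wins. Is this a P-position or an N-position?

P-position

Write each in binary and XOR column by column:
  1001  (9)
  1001  (9)
  ----
  0000  (0)
The nim-sum is 0, so this is a P-position: the player to move is in a losing position under optimal play.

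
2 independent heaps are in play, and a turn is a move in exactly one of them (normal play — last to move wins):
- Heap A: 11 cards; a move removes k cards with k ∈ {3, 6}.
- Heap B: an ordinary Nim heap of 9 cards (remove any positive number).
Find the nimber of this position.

Grundy values for heap A (subtraction set {3, 6}):
k:     0  1  2  3  4  5  6  7  8  9 10 11
g(k):  0  0  0  1  1  1  2  2  2  0  0  0
So g(11) = 0.
Heap B is a plain Nim heap of size 9, so its Grundy value is 9.
By the Sprague-Grundy theorem, the Grundy value of a sum of independent games is the XOR of the component values.
Combined value = 0 XOR 9 = 9.

9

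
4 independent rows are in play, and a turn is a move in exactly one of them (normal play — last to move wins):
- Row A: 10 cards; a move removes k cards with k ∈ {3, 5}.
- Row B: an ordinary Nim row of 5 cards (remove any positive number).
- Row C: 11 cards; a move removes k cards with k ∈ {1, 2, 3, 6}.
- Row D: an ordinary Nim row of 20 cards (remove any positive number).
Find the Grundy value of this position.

18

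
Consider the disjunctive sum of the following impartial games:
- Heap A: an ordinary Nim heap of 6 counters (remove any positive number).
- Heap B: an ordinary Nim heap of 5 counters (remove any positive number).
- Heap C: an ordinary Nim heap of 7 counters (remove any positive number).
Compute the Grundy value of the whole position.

4

Heap A is a plain Nim heap of size 6, so its Grundy value is 6.
Heap B is a plain Nim heap of size 5, so its Grundy value is 5.
Heap C is a plain Nim heap of size 7, so its Grundy value is 7.
The value of a disjunctive sum is the nim-sum of the parts.
Combined value = 6 ⊕ 5 ⊕ 7 = 4.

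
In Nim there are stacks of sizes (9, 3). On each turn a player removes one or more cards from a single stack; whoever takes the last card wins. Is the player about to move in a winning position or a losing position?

Compute the nim-sum pairwise:
9 XOR 3 = 10
The nim-sum is 10 ≠ 0, so this is an N-position: the player to move can win.

Winning position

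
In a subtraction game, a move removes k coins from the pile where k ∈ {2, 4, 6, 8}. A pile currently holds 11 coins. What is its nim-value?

Compute g(0), g(1), … for moves {2, 4, 6, 8}:
g(0) = mex{} = 0
g(1) = mex{} = 0
g(2) = mex{0} = 1
g(3) = mex{0} = 1
g(4) = mex{0,1} = 2
g(5) = mex{0,1} = 2
g(6) = mex{0,1,2} = 3
g(7) = mex{0,1,2} = 3
g(8) = mex{0,1,2,3} = 4
g(9) = mex{0,1,2,3} = 4
g(10) = mex{1,2,3,4} = 0
g(11) = mex{1,2,3,4} = 0
So g(11) = 0.

0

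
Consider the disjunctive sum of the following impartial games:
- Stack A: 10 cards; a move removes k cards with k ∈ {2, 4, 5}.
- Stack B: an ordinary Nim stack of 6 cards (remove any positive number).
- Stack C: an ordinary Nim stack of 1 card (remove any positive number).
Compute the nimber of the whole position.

Build the Grundy sequence for stack A with g(k) = mex{g(k−s) : s ∈ {2, 4, 5}, s ≤ k}:
k:     0  1  2  3  4  5  6  7  8  9 10
g(k):  0  0  1  1  2  2  3  0  0  1  1
So g(10) = 1.
Stack B is a plain Nim stack of size 6, so its Grundy value is 6.
Stack C is a plain Nim stack of size 1, so its Grundy value is 1.
By the Sprague-Grundy theorem, the Grundy value of a sum of independent games is the XOR of the component values.
Combined value = 1 XOR 6 XOR 1 = 6.

6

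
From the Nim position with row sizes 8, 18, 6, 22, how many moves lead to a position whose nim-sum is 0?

1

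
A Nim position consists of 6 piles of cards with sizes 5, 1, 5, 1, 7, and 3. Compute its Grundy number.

4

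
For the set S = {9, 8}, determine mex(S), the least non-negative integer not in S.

0

0 is not in the set, so the mex is 0.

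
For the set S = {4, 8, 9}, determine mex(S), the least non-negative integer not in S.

0

0 is not in the set, so the mex is 0.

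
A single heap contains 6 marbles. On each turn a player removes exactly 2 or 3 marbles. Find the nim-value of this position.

Compute g(0), g(1), … for moves {2, 3}:
g(0) = mex{} = 0
g(1) = mex{} = 0
g(2) = mex{0} = 1
g(3) = mex{0} = 1
g(4) = mex{0,1} = 2
g(5) = mex{1} = 0
g(6) = mex{1,2} = 0
So g(6) = 0.

0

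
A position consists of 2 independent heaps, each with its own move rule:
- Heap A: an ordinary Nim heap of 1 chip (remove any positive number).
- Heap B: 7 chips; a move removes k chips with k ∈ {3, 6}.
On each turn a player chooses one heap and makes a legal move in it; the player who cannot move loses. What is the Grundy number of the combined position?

3

Heap A is a plain Nim heap of size 1, so its Grundy value is 1.
Grundy values for heap B (subtraction set {3, 6}):
g(0) = mex{} = 0
g(1) = mex{} = 0
g(2) = mex{} = 0
g(3) = mex{0} = 1
g(4) = mex{0} = 1
g(5) = mex{0} = 1
g(6) = mex{0,1} = 2
g(7) = mex{0,1} = 2
So g(7) = 2.
The value of a disjunctive sum is the nim-sum of the parts.
Combined value = 1 XOR 2 = 3.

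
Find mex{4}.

0 is not in the set, so the mex is 0.

0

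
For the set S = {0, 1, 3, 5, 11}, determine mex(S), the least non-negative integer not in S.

The values 0, 1 are all present; 2 is the first non-negative integer missing from the set.

2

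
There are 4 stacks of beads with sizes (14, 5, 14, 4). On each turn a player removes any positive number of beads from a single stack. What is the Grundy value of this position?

1

Compute the nim-sum pairwise:
14 XOR 5 = 11
11 XOR 14 = 5
5 XOR 4 = 1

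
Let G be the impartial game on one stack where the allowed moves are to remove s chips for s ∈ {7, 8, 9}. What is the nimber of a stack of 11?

Compute g(0), g(1), … for moves {7, 8, 9}:
k:     0  1  2  3  4  5  6  7  8  9 10 11
g(k):  0  0  0  0  0  0  0  1  1  1  1  1
So g(11) = 1.

1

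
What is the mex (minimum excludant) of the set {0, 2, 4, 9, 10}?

1

0 is in the set but 1 is not, so the mex is 1.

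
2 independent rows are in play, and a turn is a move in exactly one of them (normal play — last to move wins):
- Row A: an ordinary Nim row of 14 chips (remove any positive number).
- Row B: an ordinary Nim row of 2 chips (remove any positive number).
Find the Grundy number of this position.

Row A is a plain Nim row of size 14, so its Grundy value is 14.
Row B is a plain Nim row of size 2, so its Grundy value is 2.
The value of a disjunctive sum is the nim-sum of the parts.
Combined value = 14 ⊕ 2 = 12.

12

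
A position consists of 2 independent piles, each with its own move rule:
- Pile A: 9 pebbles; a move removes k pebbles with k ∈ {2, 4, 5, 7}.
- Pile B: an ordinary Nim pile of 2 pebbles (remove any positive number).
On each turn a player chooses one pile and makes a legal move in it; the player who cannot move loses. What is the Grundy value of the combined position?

For pile A, compute g(0), g(1), … with moves {2, 4, 5, 7}:
g(0) = mex{} = 0
g(1) = mex{} = 0
g(2) = mex{0} = 1
g(3) = mex{0} = 1
g(4) = mex{0,1} = 2
g(5) = mex{0,1} = 2
g(6) = mex{0,1,2} = 3
g(7) = mex{0,1,2} = 3
g(8) = mex{0,1,2,3} = 4
g(9) = mex{1,2,3} = 0
So g(9) = 0.
Pile B is a plain Nim pile of size 2, so its Grundy value is 2.
By the Sprague-Grundy theorem, the Grundy value of a sum of independent games is the XOR of the component values.
Combined value = 0 ⊕ 2 = 2.

2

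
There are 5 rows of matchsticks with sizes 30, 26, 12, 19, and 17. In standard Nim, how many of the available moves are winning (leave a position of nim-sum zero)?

3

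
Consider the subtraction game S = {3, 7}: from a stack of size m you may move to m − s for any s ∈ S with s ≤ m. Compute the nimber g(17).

Build the Grundy sequence with g(k) = mex{g(k−s) : s ∈ {3, 7}, s ≤ k}:
k:     0  1  2  3  4  5  6  7  8  9 10 11 12 13 14 15 16 17
g(k):  0  0  0  1  1  1  0  2  2  1  0  0  0  1  1  1  0  2
So g(17) = 2.

2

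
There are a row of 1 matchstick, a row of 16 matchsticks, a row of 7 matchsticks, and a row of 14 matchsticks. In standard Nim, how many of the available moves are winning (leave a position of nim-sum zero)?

Write each in binary and XOR column by column:
  00001  (1)
  10000  (16)
  00111  (7)
  01110  (14)
  -----
  11000  (24)
The overall nim-sum is X = 24. A row of size p has a winning move iff p XOR X < p (reduce it to p XOR X).
  1: 1 XOR 24 = 25 ≥ 1 — no move.
  16: 16 XOR 24 = 8 < 16 — winning move (to 8).
  7: 7 XOR 24 = 31 ≥ 7 — no move.
  14: 14 XOR 24 = 22 ≥ 14 — no move.
That gives 1 winning move.

1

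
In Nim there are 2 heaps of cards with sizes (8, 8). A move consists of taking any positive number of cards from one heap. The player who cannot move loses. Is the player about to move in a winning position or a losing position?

Nim-sum: 8 ⊕ 8 = 0.
The nim-sum is 0, so this is a P-position: the player to move is in a losing position under optimal play.

Losing position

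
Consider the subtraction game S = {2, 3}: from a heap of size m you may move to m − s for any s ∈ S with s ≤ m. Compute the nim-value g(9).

Grundy values for subtraction set {2, 3}:
k:     0  1  2  3  4  5  6  7  8  9
g(k):  0  0  1  1  2  0  0  1  1  2
So g(9) = 2.

2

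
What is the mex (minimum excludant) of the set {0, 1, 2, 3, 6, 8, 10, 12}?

4

The values 0, 1, 2, 3 are all present; 4 is the first non-negative integer missing from the set.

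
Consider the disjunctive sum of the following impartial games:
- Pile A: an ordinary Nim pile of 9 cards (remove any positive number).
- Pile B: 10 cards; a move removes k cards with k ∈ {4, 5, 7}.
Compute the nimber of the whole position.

11

Pile A is a plain Nim pile of size 9, so its Grundy value is 9.
For pile B, compute g(0), g(1), … with moves {4, 5, 7}:
g(0) = mex{} = 0
g(1) = mex{} = 0
g(2) = mex{} = 0
g(3) = mex{} = 0
g(4) = mex{0} = 1
g(5) = mex{0} = 1
g(6) = mex{0} = 1
g(7) = mex{0} = 1
g(8) = mex{0,1} = 2
g(9) = mex{0,1} = 2
g(10) = mex{0,1} = 2
So g(10) = 2.
By the Sprague-Grundy theorem, the Grundy value of a sum of independent games is the XOR of the component values.
Combined value = 9 ⊕ 2 = 11.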